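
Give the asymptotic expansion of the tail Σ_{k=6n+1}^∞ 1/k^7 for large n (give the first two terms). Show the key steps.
Σ_{k>6n} 1/k^7 = 1/(6 · (6n)^6) − 1/(2 · (6n)^7) + O(1/(6n)^8)

Compare to the integral: ∫_{6n}^∞ x^(−7) dx = [−x^(−6)/6]_{6n}^∞ = 1/((7−1)·(6n)^6). The Euler-Maclaurin correction adds −f(6n)/2 = −1/(2·(6n)^7). Euler-Maclaurin then gives
  Σ_{k>6n} 1/k^7 = ∫_{6n}^∞ dx/x^7 − 1/(2·(6n)^7) + O(1/(6n)^8).
(Equivalently this is ζ(7) − Σ_{k≤6n} 1/k^7.)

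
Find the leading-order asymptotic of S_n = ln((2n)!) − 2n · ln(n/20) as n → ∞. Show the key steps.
S_n ~ 2n · (ln 40 − 1) + O(ln n)

Stirling: ln((2n)!) = 2n ln(2n) − 2n + O(ln n).
  S_n = 2n ln(2n) − 2n − 2n ln(n/20) + O(ln n)
      = 2n ln(2n) − 2n ln n + 2n ln 20 − 2n + O(ln n)
      = 2n ln 2 + 2n ln 20 − 2n + O(ln n)
      = 2n (ln 40 − 1) + O(ln n).
Numerically ln(40) − 1 ≈ 2.6889.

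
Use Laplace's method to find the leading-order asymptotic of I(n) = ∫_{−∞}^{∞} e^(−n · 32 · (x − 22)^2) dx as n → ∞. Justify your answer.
I(n) = sqrt(π/(32n))

Here φ(x) = 32 · (x − 22)^2 has its unique minimum at x* = 22 with φ(x*) = 0 and φ''(x*) = 64. Laplace's method gives
  I(n) ~ e^(−n φ(x*)) · sqrt(2π / (n · φ''(x*))) = sqrt(2π / (64n)) = sqrt(π/(32n)).
This is exact: substituting u = (x − 22)·sqrt(32n) gives I(n) = (1/sqrt(32n)) ∫_{−∞}^{∞} e^(−u^2) du = sqrt(π/(32n)).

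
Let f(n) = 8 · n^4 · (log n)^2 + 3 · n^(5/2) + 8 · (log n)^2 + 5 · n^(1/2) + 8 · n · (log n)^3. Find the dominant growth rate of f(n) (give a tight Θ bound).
f(n) ∈ Θ(n^4 · (log n)^2)

Compare the terms by growth order. For large n, n^a · (log n)^b dominates n^a' · (log n)^b' iff a > a', or (a = a' and b > b'). Ranking the 5 terms shows the dominant one is 8 · n^4 · (log n)^2. Hence f(n) ∈ Θ(n^4 · (log n)^2).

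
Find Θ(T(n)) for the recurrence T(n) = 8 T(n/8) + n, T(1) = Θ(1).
T(n) = Θ(n log n)

log_8 8 = 1, and f(n) = n = Θ(n^(log_8 8)). This is Case 2 of the master theorem: T(n) = Θ(f(n) · log n) = Θ(n log n).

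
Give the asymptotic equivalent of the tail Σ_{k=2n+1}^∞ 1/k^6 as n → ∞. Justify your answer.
Σ_{k>2n} 1/k^6 ~ 1/(5 · (2n)^5)

Compare to the integral: ∫_{2n}^∞ x^(−6) dx = [−x^(−5)/5]_{2n}^∞ = 1/((6−1)·(2n)^5). Euler-Maclaurin then gives
  Σ_{k>2n} 1/k^6 = ∫_{2n}^∞ dx/x^6 − 1/(2·(2n)^6) + O(1/(2n)^7).
(Equivalently this is ζ(6) − Σ_{k≤2n} 1/k^6.)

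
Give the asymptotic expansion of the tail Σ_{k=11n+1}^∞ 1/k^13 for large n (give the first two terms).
Σ_{k>11n} 1/k^13 = 1/(12 · (11n)^12) − 1/(2 · (11n)^13) + O(1/(11n)^14)

Compare to the integral: ∫_{11n}^∞ x^(−13) dx = [−x^(−12)/12]_{11n}^∞ = 1/((13−1)·(11n)^12). The Euler-Maclaurin correction adds −f(11n)/2 = −1/(2·(11n)^13). Euler-Maclaurin then gives
  Σ_{k>11n} 1/k^13 = ∫_{11n}^∞ dx/x^13 − 1/(2·(11n)^13) + O(1/(11n)^14).
(Equivalently this is ζ(13) − Σ_{k≤11n} 1/k^13.)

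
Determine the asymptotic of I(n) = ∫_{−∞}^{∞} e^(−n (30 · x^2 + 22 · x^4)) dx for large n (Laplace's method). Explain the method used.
I(n) ~ sqrt(π/(30n))

φ(x) = 30 · x^2 + 22 · x^4 has its unique global minimum at x* = 0 (since φ'(x) = 60x + 88x^3 = 0 only at x = 0 for real x with both coefficients positive, and φ → ∞ as |x| → ∞). At x* = 0, φ(0) = 0 and φ''(0) = 60. Laplace's method then gives
  I(n) ~ sqrt(2π / (n · φ''(0))) · e^(−n φ(0)) = sqrt(2π / (60n)) = sqrt(π/(30n)).
The 22 · x^4 term contributes only at subleading order (an O(1/n) relative correction).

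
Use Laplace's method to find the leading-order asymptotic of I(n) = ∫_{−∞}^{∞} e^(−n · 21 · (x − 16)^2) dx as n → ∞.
I(n) = sqrt(π/(21n))

Here φ(x) = 21 · (x − 16)^2 has its unique minimum at x* = 16 with φ(x*) = 0 and φ''(x*) = 42. Laplace's method gives
  I(n) ~ e^(−n φ(x*)) · sqrt(2π / (n · φ''(x*))) = sqrt(2π / (42n)) = sqrt(π/(21n)).
This is exact: substituting u = (x − 16)·sqrt(21n) gives I(n) = (1/sqrt(21n)) ∫_{−∞}^{∞} e^(−u^2) du = sqrt(π/(21n)).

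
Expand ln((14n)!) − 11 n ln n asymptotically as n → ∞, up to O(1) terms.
ln((14n)!) − 11 n ln n = 3 n ln n + 14(ln 14 − 1) n + (1/2) ln(2π·14n) + O(1/n)

Stirling: ln((14n)!) = 14n ln(14n) − 14n + (1/2) ln(2π·14n) + O(1/n).
Expand 14n ln(14n) = 14n (ln n + ln 14) = 14n ln n + 14n ln 14.
Subtract 11n ln n: leading term is (14 − 11) n ln n = 3 n ln n. The next term is 14n ln 14 − 14n = 14(ln 14 − 1) n. Then the (1/2) ln(2π·14n) correction.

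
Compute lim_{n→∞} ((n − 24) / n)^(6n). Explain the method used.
lim = e^(−144)

Rewrite as (1 − 24/n)^(6n). By the standard limit (1 + x/n)^n → e^x, we have (1 − 24/n)^n → e^(−24), and raising to the 6th power gives e^(−144).
More precisely, ln[(1 − 24/n)^(6n)] = 6n · ln(1 − 24/n) = 6n · (-24/n + O(1/n^2)) = -144 + O(1/n) → -144.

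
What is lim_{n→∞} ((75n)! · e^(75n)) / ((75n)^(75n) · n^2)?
lim = 0

Stirling: (75n)! ~ sqrt(2π·75n) · (75n/e)^(75n). Hence
  (75n)! · e^(75n) / (75n)^(75n) ~ sqrt(2π·75n).
Dividing by n^2: sqrt(2π·75n) / n^2 = sqrt(2π·75) · n^((1−4)/2), so the expression behaves like sqrt(2π·75) · n^((1−4)/2) → 0.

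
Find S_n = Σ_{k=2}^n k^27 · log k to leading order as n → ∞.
S_n ~ n^28 log n / 28 − n^28 / 784

By integral comparison, S_n = ∫_1^n x^27 · log x dx + O(n^27 · log n). For the integral, ∫ x^27 log x dx = n^28 log n / 28 − n^28/784 (integration by parts). Hence S_n ~ n^28 log n / 28 − n^28 / 784.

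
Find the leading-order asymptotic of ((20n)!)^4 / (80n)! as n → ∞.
((20n)!)^4/(80n)! ~ ((2π·20n)^(3/2) / 2) · 4^(−4·20n)  →  0

Write N = 20n. Stirling: N! ~ sqrt(2π N)(N/e)^N and (4N)! ~ sqrt(2π·4N)·(4N/e)^(4N).
  (N!)^4/(4N)! ~ (2π N)^(4/2) (N/e)^(4N) / [sqrt(2π·4N) (4N/e)^(4N)]
     = (2π N)^(4/2) / sqrt(2π·4N) · (N/(4N))^(4N)
     = (2π N)^((4−1)/2) / 2 · 4^(−4N).
Since 4^4 > 1, the factor 4^(−4N) decays exponentially, so the ratio → 0. Substituting N = 20n gives the stated form.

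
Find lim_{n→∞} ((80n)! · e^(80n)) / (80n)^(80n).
lim = ∞

Stirling: (80n)! ~ sqrt(2π·80n) · (80n/e)^(80n). Hence
  (80n)! · e^(80n) / (80n)^(80n) ~ sqrt(2π·80n) = sqrt(2π·80) · sqrt(n) → ∞.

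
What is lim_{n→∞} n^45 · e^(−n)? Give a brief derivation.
lim = 0

Exponentials with base > 1 dominate every fixed polynomial: for any fixed c, n^c / e^n → 0 as n → ∞ (e.g. by the ratio test, or since e^n grows faster than any power of n). Hence n^45 · e^(−n) = n^45 / e^n → 0.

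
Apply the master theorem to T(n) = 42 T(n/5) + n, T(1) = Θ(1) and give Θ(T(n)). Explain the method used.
T(n) = Θ(n^(log_5 42))

Master theorem: compare f(n) = n to n^(log_5 42) where log_5 42 ≈ 2.322. Since 1 < log_5 42, we have f(n) = O(n^(log_5 42 − ε)) for some ε > 0 — Case 1. Hence T(n) = Θ(n^(log_5 42)).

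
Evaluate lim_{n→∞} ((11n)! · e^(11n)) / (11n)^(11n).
lim = ∞

Stirling: (11n)! ~ sqrt(2π·11n) · (11n/e)^(11n). Hence
  (11n)! · e^(11n) / (11n)^(11n) ~ sqrt(2π·11n) = sqrt(2π·11) · sqrt(n) → ∞.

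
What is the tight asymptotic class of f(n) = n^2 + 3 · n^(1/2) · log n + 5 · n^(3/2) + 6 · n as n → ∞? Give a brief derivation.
f(n) ∈ Θ(n^2)

Compare the terms by growth order. For large n, n^a · (log n)^b dominates n^a' · (log n)^b' iff a > a', or (a = a' and b > b'). Ranking the 4 terms shows the dominant one is n^2. Hence f(n) ∈ Θ(n^2).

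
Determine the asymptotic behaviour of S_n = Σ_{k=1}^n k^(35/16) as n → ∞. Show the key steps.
S_n ~ (16/51) · n^(51/16)

Integral comparison: Σ_{k=1}^n k^(35/16) = ∫_0^n x^(35/16) dx + O(n^(35/16)). The integral is n^(1 + 35/16) / (1 + 35/16) = n^((35+16)/16) / ((35+16)/16) = (16/51) · n^(51/16).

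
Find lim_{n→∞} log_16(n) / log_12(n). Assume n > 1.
lim = ln(12) / ln(16) = log_16(12)

Change of base: log_16(n) = ln n / ln 16 and log_12(n) = ln n / ln 12. The ratio is (ln n / ln 16) · (ln 12 / ln n) = ln 12 / ln 16, a constant independent of n. So the limit is ln 12 / ln 16 = log_16(12).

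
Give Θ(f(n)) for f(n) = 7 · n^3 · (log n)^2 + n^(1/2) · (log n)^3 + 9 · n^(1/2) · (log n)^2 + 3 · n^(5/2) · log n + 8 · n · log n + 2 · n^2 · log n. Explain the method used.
f(n) ∈ Θ(n^3 · (log n)^2)

Compare the terms by growth order. For large n, n^a · (log n)^b dominates n^a' · (log n)^b' iff a > a', or (a = a' and b > b'). Ranking the 6 terms shows the dominant one is 7 · n^3 · (log n)^2. Hence f(n) ∈ Θ(n^3 · (log n)^2).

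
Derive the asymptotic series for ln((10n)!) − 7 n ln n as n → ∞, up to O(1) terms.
ln((10n)!) − 7 n ln n = 3 n ln n + 10(ln 10 − 1) n + (1/2) ln(2π·10n) + O(1/n)

Stirling: ln((10n)!) = 10n ln(10n) − 10n + (1/2) ln(2π·10n) + O(1/n).
Expand 10n ln(10n) = 10n (ln n + ln 10) = 10n ln n + 10n ln 10.
Subtract 7n ln n: leading term is (10 − 7) n ln n = 3 n ln n. The next term is 10n ln 10 − 10n = 10(ln 10 − 1) n. Then the (1/2) ln(2π·10n) correction.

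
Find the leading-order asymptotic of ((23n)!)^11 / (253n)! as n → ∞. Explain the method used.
((23n)!)^11/(253n)! ~ ((2π·23n)^(10/2) / sqrt(11)) · 11^(−11·23n)  →  0

Write N = 23n. Stirling: N! ~ sqrt(2π N)(N/e)^N and (11N)! ~ sqrt(2π·11N)·(11N/e)^(11N).
  (N!)^11/(11N)! ~ (2π N)^(11/2) (N/e)^(11N) / [sqrt(2π·11N) (11N/e)^(11N)]
     = (2π N)^(11/2) / sqrt(2π·11N) · (N/(11N))^(11N)
     = (2π N)^((11−1)/2) / sqrt(11) · 11^(−11N).
Since 11^11 > 1, the factor 11^(−11N) decays exponentially, so the ratio → 0. Substituting N = 23n gives the stated form.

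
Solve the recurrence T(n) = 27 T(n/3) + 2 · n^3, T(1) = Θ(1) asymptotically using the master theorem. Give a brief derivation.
T(n) = Θ(n^3 log n)

log_3 27 = 3, and f(n) = 2 · n^3 = Θ(n^(log_3 27)). This is Case 2 of the master theorem: T(n) = Θ(f(n) · log n) = Θ(n^3 log n).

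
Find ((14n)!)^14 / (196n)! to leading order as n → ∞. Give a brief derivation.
((14n)!)^14/(196n)! ~ ((2π·14n)^(13/2) / sqrt(14)) · 14^(−14·14n)  →  0

Write N = 14n. Stirling: N! ~ sqrt(2π N)(N/e)^N and (14N)! ~ sqrt(2π·14N)·(14N/e)^(14N).
  (N!)^14/(14N)! ~ (2π N)^(14/2) (N/e)^(14N) / [sqrt(2π·14N) (14N/e)^(14N)]
     = (2π N)^(14/2) / sqrt(2π·14N) · (N/(14N))^(14N)
     = (2π N)^((14−1)/2) / sqrt(14) · 14^(−14N).
Since 14^14 > 1, the factor 14^(−14N) decays exponentially, so the ratio → 0. Substituting N = 14n gives the stated form.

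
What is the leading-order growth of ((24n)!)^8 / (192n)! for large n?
((24n)!)^8/(192n)! ~ ((2π·24n)^(7/2) / sqrt(8)) · 8^(−8·24n)  →  0

Write N = 24n. Stirling: N! ~ sqrt(2π N)(N/e)^N and (8N)! ~ sqrt(2π·8N)·(8N/e)^(8N).
  (N!)^8/(8N)! ~ (2π N)^(8/2) (N/e)^(8N) / [sqrt(2π·8N) (8N/e)^(8N)]
     = (2π N)^(8/2) / sqrt(2π·8N) · (N/(8N))^(8N)
     = (2π N)^((8−1)/2) / sqrt(8) · 8^(−8N).
Since 8^8 > 1, the factor 8^(−8N) decays exponentially, so the ratio → 0. Substituting N = 24n gives the stated form.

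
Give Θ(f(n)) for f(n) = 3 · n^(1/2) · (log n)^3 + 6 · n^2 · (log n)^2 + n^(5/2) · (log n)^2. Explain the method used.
f(n) ∈ Θ(n^(5/2) · (log n)^2)

Compare the terms by growth order. For large n, n^a · (log n)^b dominates n^a' · (log n)^b' iff a > a', or (a = a' and b > b'). Ranking the 3 terms shows the dominant one is n^(5/2) · (log n)^2. Hence f(n) ∈ Θ(n^(5/2) · (log n)^2).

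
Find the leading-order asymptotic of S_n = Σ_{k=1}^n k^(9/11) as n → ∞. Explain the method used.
S_n ~ (11/20) · n^(20/11)

Integral comparison: Σ_{k=1}^n k^(9/11) = ∫_0^n x^(9/11) dx + O(n^(9/11)). The integral is n^(1 + 9/11) / (1 + 9/11) = n^((9+11)/11) / ((9+11)/11) = (11/20) · n^(20/11).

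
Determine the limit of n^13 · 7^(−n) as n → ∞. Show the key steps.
lim = 0

Exponentials with base > 1 dominate every fixed polynomial: for any fixed c, n^c / 7^n → 0 as n → ∞ (e.g. by the ratio test, or by writing 7^n = e^(n ln 7) and noting e^(n ln 7) / n^c → ∞). Hence n^13 · 7^(−n) = n^13 / 7^n → 0.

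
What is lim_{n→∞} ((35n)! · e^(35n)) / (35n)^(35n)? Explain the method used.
lim = ∞

Stirling: (35n)! ~ sqrt(2π·35n) · (35n/e)^(35n). Hence
  (35n)! · e^(35n) / (35n)^(35n) ~ sqrt(2π·35n) = sqrt(2π·35) · sqrt(n) → ∞.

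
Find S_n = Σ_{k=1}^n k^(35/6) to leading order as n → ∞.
S_n ~ (6/41) · n^(41/6)

Integral comparison: Σ_{k=1}^n k^(35/6) = ∫_0^n x^(35/6) dx + O(n^(35/6)). The integral is n^(1 + 35/6) / (1 + 35/6) = n^((35+6)/6) / ((35+6)/6) = (6/41) · n^(41/6).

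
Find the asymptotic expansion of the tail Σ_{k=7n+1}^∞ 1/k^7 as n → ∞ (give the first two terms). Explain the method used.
Σ_{k>7n} 1/k^7 = 1/(6 · (7n)^6) − 1/(2 · (7n)^7) + O(1/(7n)^8)

Compare to the integral: ∫_{7n}^∞ x^(−7) dx = [−x^(−6)/6]_{7n}^∞ = 1/((7−1)·(7n)^6). The Euler-Maclaurin correction adds −f(7n)/2 = −1/(2·(7n)^7). Euler-Maclaurin then gives
  Σ_{k>7n} 1/k^7 = ∫_{7n}^∞ dx/x^7 − 1/(2·(7n)^7) + O(1/(7n)^8).
(Equivalently this is ζ(7) − Σ_{k≤7n} 1/k^7.)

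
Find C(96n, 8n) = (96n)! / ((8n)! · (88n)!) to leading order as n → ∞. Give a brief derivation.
C(96n, 8n) ~ (8916100448256/285311670611)^(8n) · sqrt(6/(11π·8n))

Write N = 8n. Apply Stirling to each factorial:
  (12N)! ~ sqrt(2π·12N) · (12N/e)^(12N),
  N! ~ sqrt(2π N) · (N/e)^N,
  (11N)! ~ sqrt(2π·11N) · (11N/e)^(11N).
The exponential factors combine to (12N)^(12N) / (N^N · (11N)^(11N)) = 12^(12N)/11^(11N) = (12^12/11^11)^N = (8916100448256/285311670611)^N.
The square-root prefactors combine to sqrt(2π·12N) / (sqrt(2π N)·sqrt(2π·11N)) = sqrt(12 / (2π·11·N)) = sqrt(6/(11π·8n)).
Substituting N = 8n: C(96n, 8n) ~ (8916100448256/285311670611)^(8n) · sqrt(6/(11π·8n)).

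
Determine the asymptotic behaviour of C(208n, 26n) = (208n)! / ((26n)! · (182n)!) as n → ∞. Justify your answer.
C(208n, 26n) ~ (16777216/823543)^(26n) · sqrt(4/(7π·26n))

Write N = 26n. Apply Stirling to each factorial:
  (8N)! ~ sqrt(2π·8N) · (8N/e)^(8N),
  N! ~ sqrt(2π N) · (N/e)^N,
  (7N)! ~ sqrt(2π·7N) · (7N/e)^(7N).
The exponential factors combine to (8N)^(8N) / (N^N · (7N)^(7N)) = 8^(8N)/7^(7N) = (8^8/7^7)^N = (16777216/823543)^N.
The square-root prefactors combine to sqrt(2π·8N) / (sqrt(2π N)·sqrt(2π·7N)) = sqrt(8 / (2π·7·N)) = sqrt(4/(7π·26n)).
Substituting N = 26n: C(208n, 26n) ~ (16777216/823543)^(26n) · sqrt(4/(7π·26n)).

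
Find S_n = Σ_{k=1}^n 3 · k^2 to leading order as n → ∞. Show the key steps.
S_n ~ n^3

By integral comparison (Euler-Maclaurin), Σ_{k=1}^n 3 · k^2 = 3 · ∫_0^n x^2 dx + O(n^2) = 3 · n^3/3 = n^3 + O(n^2). (Equivalently, Faulhaber's formula gives the same leading term.)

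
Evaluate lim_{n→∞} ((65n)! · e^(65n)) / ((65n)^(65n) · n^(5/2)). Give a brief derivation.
lim = 0

Stirling: (65n)! ~ sqrt(2π·65n) · (65n/e)^(65n). Hence
  (65n)! · e^(65n) / (65n)^(65n) ~ sqrt(2π·65n).
Dividing by n^(5/2): sqrt(2π·65n) / n^(5/2) = sqrt(2π·65) · n^((1−5)/2), so the expression behaves like sqrt(2π·65) · n^((1−5)/2) → 0.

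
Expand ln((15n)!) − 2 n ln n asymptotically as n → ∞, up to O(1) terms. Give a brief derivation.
ln((15n)!) − 2 n ln n = 13 n ln n + 15(ln 15 − 1) n + (1/2) ln(2π·15n) + O(1/n)

Stirling: ln((15n)!) = 15n ln(15n) − 15n + (1/2) ln(2π·15n) + O(1/n).
Expand 15n ln(15n) = 15n (ln n + ln 15) = 15n ln n + 15n ln 15.
Subtract 2n ln n: leading term is (15 − 2) n ln n = 13 n ln n. The next term is 15n ln 15 − 15n = 15(ln 15 − 1) n. Then the (1/2) ln(2π·15n) correction.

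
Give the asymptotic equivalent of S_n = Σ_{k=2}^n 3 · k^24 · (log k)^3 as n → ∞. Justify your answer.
S_n ~ 3 · n^25 · (log n)^3 / 25

By integral comparison, S_n = ∫_1^n 3 · x^24 · (log x)^3 dx + O(n^24 · (log n)^3). For the integral, the leading term of ∫_1^n x^24 (log x)^3 dx is n^25/25 · (log n)^3 (by repeated integration by parts; each step lowers the log-exponent and produces a relatively O(1/log n) correction). Hence S_n ~ 3 · n^25 · (log n)^3 / 25.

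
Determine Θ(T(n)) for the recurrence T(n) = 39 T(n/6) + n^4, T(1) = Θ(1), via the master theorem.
T(n) = Θ(n^4)

log_6 39 ≈ 2.045. f(n) = n^4 dominates n^(log_6 39) since 4 > 2.045, and the regularity condition a·f(n/b) = 39·(n/6)^4 = (39/1296)·n^4 ≤ c·f(n) holds with c = 39/1296 ≈ 0.0301 < 1. So this is Case 3: T(n) = Θ(f(n)) = Θ(n^4).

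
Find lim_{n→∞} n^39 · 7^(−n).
lim = 0

Exponentials with base > 1 dominate every fixed polynomial: for any fixed c, n^c / 7^n → 0 as n → ∞ (e.g. by the ratio test, or by writing 7^n = e^(n ln 7) and noting e^(n ln 7) / n^c → ∞). Hence n^39 · 7^(−n) = n^39 / 7^n → 0.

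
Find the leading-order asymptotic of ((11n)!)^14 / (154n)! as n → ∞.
((11n)!)^14/(154n)! ~ ((2π·11n)^(13/2) / sqrt(14)) · 14^(−14·11n)  →  0

Write N = 11n. Stirling: N! ~ sqrt(2π N)(N/e)^N and (14N)! ~ sqrt(2π·14N)·(14N/e)^(14N).
  (N!)^14/(14N)! ~ (2π N)^(14/2) (N/e)^(14N) / [sqrt(2π·14N) (14N/e)^(14N)]
     = (2π N)^(14/2) / sqrt(2π·14N) · (N/(14N))^(14N)
     = (2π N)^((14−1)/2) / sqrt(14) · 14^(−14N).
Since 14^14 > 1, the factor 14^(−14N) decays exponentially, so the ratio → 0. Substituting N = 11n gives the stated form.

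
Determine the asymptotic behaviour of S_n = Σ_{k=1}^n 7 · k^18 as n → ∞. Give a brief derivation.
S_n ~ 7 · n^19 / 19

By integral comparison (Euler-Maclaurin), Σ_{k=1}^n 7 · k^18 = 7 · ∫_0^n x^18 dx + O(n^18) = 7 · n^19/19 + O(n^18). (Equivalently, Faulhaber's formula gives the same leading term.)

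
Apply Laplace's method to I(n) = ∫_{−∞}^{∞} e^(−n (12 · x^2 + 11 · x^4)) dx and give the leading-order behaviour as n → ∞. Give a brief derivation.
I(n) ~ sqrt(π/(12n))

φ(x) = 12 · x^2 + 11 · x^4 has its unique global minimum at x* = 0 (since φ'(x) = 24x + 44x^3 = 0 only at x = 0 for real x with both coefficients positive, and φ → ∞ as |x| → ∞). At x* = 0, φ(0) = 0 and φ''(0) = 24. Laplace's method then gives
  I(n) ~ sqrt(2π / (n · φ''(0))) · e^(−n φ(0)) = sqrt(2π / (24n)) = sqrt(π/(12n)).
The 11 · x^4 term contributes only at subleading order (an O(1/n) relative correction).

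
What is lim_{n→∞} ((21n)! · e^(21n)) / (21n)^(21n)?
lim = ∞

Stirling: (21n)! ~ sqrt(2π·21n) · (21n/e)^(21n). Hence
  (21n)! · e^(21n) / (21n)^(21n) ~ sqrt(2π·21n) = sqrt(2π·21) · sqrt(n) → ∞.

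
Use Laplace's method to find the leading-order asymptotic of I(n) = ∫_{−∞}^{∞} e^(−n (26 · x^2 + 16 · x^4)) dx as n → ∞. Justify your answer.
I(n) ~ sqrt(π/(26n))

φ(x) = 26 · x^2 + 16 · x^4 has its unique global minimum at x* = 0 (since φ'(x) = 52x + 64x^3 = 0 only at x = 0 for real x with both coefficients positive, and φ → ∞ as |x| → ∞). At x* = 0, φ(0) = 0 and φ''(0) = 52. Laplace's method then gives
  I(n) ~ sqrt(2π / (n · φ''(0))) · e^(−n φ(0)) = sqrt(2π / (52n)) = sqrt(π/(26n)).
The 16 · x^4 term contributes only at subleading order (an O(1/n) relative correction).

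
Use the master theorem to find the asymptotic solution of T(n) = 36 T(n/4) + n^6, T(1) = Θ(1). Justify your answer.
T(n) = Θ(n^6)

log_4 36 ≈ 2.585. f(n) = n^6 dominates n^(log_4 36) since 6 > 2.585, and the regularity condition a·f(n/b) = 36·(n/4)^6 = (36/4096)·n^6 ≤ c·f(n) holds with c = 36/4096 ≈ 0.00879 < 1. So this is Case 3: T(n) = Θ(f(n)) = Θ(n^6).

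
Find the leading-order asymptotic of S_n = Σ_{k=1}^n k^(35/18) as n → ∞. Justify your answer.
S_n ~ (18/53) · n^(53/18)

Integral comparison: Σ_{k=1}^n k^(35/18) = ∫_0^n x^(35/18) dx + O(n^(35/18)). The integral is n^(1 + 35/18) / (1 + 35/18) = n^((35+18)/18) / ((35+18)/18) = (18/53) · n^(53/18).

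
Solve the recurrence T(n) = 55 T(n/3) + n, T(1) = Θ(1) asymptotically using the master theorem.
T(n) = Θ(n^(log_3 55))

Master theorem: compare f(n) = n to n^(log_3 55) where log_3 55 ≈ 3.648. Since 1 < log_3 55, we have f(n) = O(n^(log_3 55 − ε)) for some ε > 0 — Case 1. Hence T(n) = Θ(n^(log_3 55)).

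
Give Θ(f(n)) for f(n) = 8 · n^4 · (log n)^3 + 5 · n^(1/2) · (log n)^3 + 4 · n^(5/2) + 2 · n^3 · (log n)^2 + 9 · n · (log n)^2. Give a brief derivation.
f(n) ∈ Θ(n^4 · (log n)^3)

Compare the terms by growth order. For large n, n^a · (log n)^b dominates n^a' · (log n)^b' iff a > a', or (a = a' and b > b'). Ranking the 5 terms shows the dominant one is 8 · n^4 · (log n)^3. Hence f(n) ∈ Θ(n^4 · (log n)^3).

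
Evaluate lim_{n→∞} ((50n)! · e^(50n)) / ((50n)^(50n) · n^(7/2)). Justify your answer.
lim = 0

Stirling: (50n)! ~ sqrt(2π·50n) · (50n/e)^(50n). Hence
  (50n)! · e^(50n) / (50n)^(50n) ~ sqrt(2π·50n).
Dividing by n^(7/2): sqrt(2π·50n) / n^(7/2) = sqrt(2π·50) · n^((1−7)/2), so the expression behaves like sqrt(2π·50) · n^((1−7)/2) → 0.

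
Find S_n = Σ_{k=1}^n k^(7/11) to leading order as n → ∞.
S_n ~ (11/18) · n^(18/11)

Integral comparison: Σ_{k=1}^n k^(7/11) = ∫_0^n x^(7/11) dx + O(n^(7/11)). The integral is n^(1 + 7/11) / (1 + 7/11) = n^((7+11)/11) / ((7+11)/11) = (11/18) · n^(18/11).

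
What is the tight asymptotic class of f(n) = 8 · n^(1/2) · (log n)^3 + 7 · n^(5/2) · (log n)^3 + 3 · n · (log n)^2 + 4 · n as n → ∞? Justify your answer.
f(n) ∈ Θ(n^(5/2) · (log n)^3)

Compare the terms by growth order. For large n, n^a · (log n)^b dominates n^a' · (log n)^b' iff a > a', or (a = a' and b > b'). Ranking the 4 terms shows the dominant one is 7 · n^(5/2) · (log n)^3. Hence f(n) ∈ Θ(n^(5/2) · (log n)^3).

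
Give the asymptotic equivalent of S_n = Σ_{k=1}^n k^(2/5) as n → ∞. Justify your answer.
S_n ~ (5/7) · n^(7/5)

Integral comparison: Σ_{k=1}^n k^(2/5) = ∫_0^n x^(2/5) dx + O(n^(2/5)). The integral is n^(1 + 2/5) / (1 + 2/5) = n^((2+5)/5) / ((2+5)/5) = (5/7) · n^(7/5).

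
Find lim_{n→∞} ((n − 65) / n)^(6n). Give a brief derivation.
lim = e^(−390)

Rewrite as (1 − 65/n)^(6n). By the standard limit (1 + x/n)^n → e^x, we have (1 − 65/n)^n → e^(−65), and raising to the 6th power gives e^(−390).
More precisely, ln[(1 − 65/n)^(6n)] = 6n · ln(1 − 65/n) = 6n · (-65/n + O(1/n^2)) = -390 + O(1/n) → -390.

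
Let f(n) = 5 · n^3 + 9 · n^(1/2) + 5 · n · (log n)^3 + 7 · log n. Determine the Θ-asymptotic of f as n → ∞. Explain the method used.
f(n) ∈ Θ(n^3)

Compare the terms by growth order. For large n, n^a · (log n)^b dominates n^a' · (log n)^b' iff a > a', or (a = a' and b > b'). Ranking the 4 terms shows the dominant one is 5 · n^3. Hence f(n) ∈ Θ(n^3).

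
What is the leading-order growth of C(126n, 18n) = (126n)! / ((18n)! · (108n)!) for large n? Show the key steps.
C(126n, 18n) ~ (823543/46656)^(18n) · sqrt(7/(12π·18n))

Write N = 18n. Apply Stirling to each factorial:
  (7N)! ~ sqrt(2π·7N) · (7N/e)^(7N),
  N! ~ sqrt(2π N) · (N/e)^N,
  (6N)! ~ sqrt(2π·6N) · (6N/e)^(6N).
The exponential factors combine to (7N)^(7N) / (N^N · (6N)^(6N)) = 7^(7N)/6^(6N) = (7^7/6^6)^N = (823543/46656)^N.
The square-root prefactors combine to sqrt(2π·7N) / (sqrt(2π N)·sqrt(2π·6N)) = sqrt(7 / (2π·6·N)) = sqrt(7/(12π·18n)).
Substituting N = 18n: C(126n, 18n) ~ (823543/46656)^(18n) · sqrt(7/(12π·18n)).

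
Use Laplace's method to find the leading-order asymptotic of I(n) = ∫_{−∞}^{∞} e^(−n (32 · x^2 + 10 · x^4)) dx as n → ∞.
I(n) ~ sqrt(π/(32n))

φ(x) = 32 · x^2 + 10 · x^4 has its unique global minimum at x* = 0 (since φ'(x) = 64x + 40x^3 = 0 only at x = 0 for real x with both coefficients positive, and φ → ∞ as |x| → ∞). At x* = 0, φ(0) = 0 and φ''(0) = 64. Laplace's method then gives
  I(n) ~ sqrt(2π / (n · φ''(0))) · e^(−n φ(0)) = sqrt(2π / (64n)) = sqrt(π/(32n)).
The 10 · x^4 term contributes only at subleading order (an O(1/n) relative correction).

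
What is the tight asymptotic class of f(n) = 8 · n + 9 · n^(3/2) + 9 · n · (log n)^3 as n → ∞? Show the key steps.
f(n) ∈ Θ(n^(3/2))

Compare the terms by growth order. For large n, n^a · (log n)^b dominates n^a' · (log n)^b' iff a > a', or (a = a' and b > b'). Ranking the 3 terms shows the dominant one is 9 · n^(3/2). Hence f(n) ∈ Θ(n^(3/2)).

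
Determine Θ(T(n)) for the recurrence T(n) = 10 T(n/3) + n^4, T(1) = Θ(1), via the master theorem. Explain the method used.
T(n) = Θ(n^4)

log_3 10 ≈ 2.096. f(n) = n^4 dominates n^(log_3 10) since 4 > 2.096, and the regularity condition a·f(n/b) = 10·(n/3)^4 = (10/81)·n^4 ≤ c·f(n) holds with c = 10/81 ≈ 0.123 < 1. So this is Case 3: T(n) = Θ(f(n)) = Θ(n^4).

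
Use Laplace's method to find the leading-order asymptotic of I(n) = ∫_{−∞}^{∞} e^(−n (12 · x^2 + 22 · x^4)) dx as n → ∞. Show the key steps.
I(n) ~ sqrt(π/(12n))

φ(x) = 12 · x^2 + 22 · x^4 has its unique global minimum at x* = 0 (since φ'(x) = 24x + 88x^3 = 0 only at x = 0 for real x with both coefficients positive, and φ → ∞ as |x| → ∞). At x* = 0, φ(0) = 0 and φ''(0) = 24. Laplace's method then gives
  I(n) ~ sqrt(2π / (n · φ''(0))) · e^(−n φ(0)) = sqrt(2π / (24n)) = sqrt(π/(12n)).
The 22 · x^4 term contributes only at subleading order (an O(1/n) relative correction).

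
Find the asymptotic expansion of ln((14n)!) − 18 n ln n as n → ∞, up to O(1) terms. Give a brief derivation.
ln((14n)!) − 18 n ln n = −4 n ln n + 14(ln 14 − 1) n + (1/2) ln(2π·14n) + O(1/n)

Stirling: ln((14n)!) = 14n ln(14n) − 14n + (1/2) ln(2π·14n) + O(1/n).
Expand 14n ln(14n) = 14n (ln n + ln 14) = 14n ln n + 14n ln 14.
Subtract 18n ln n: leading term is (14 − 18) n ln n = −4 n ln n. The next term is 14n ln 14 − 14n = 14(ln 14 − 1) n. Then the (1/2) ln(2π·14n) correction.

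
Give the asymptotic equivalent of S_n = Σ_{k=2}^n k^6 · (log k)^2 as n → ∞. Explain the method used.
S_n ~ n^7 · (log n)^2 / 7

By integral comparison, S_n = ∫_1^n x^6 · (log x)^2 dx + O(n^6 · (log n)^2). For the integral, the leading term of ∫_1^n x^6 (log x)^2 dx is n^7/7 · (log n)^2 (by repeated integration by parts; each step lowers the log-exponent and produces a relatively O(1/log n) correction). Hence S_n ~ n^7 · (log n)^2 / 7.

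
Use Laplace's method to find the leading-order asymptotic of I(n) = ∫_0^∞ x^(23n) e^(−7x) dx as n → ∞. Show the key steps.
I(n) ~ (sqrt(2π·23n) / 7) · (23n/(7e))^(23n)

Write the integrand as exp(23n ln x − 7x) and set f(x) = 23n ln x − 7x. Then f'(x) = 23n/x − 7 = 0 at x* = 23n/7, and f''(x*) = −23n/x*^2 = −7^2/(23n). Laplace's method (interior maximum) gives
  I(n) ~ e^(f(x*)) · sqrt(2π / |f''(x*)|)
        = exp(23n ln(23n/7) − 23n) · sqrt(2π · 23n / 7^2)
        = (23n/7)^(23n) e^(−23n) · sqrt(2π·23n) / 7
        = (sqrt(2π·23n) / 7) · (23n/(7e))^(23n).
This matches Γ(23n+1)/7^(23n+1) with Stirling applied to Γ.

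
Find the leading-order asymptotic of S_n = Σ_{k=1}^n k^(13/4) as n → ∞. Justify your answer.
S_n ~ (4/17) · n^(17/4)

Integral comparison: Σ_{k=1}^n k^(13/4) = ∫_0^n x^(13/4) dx + O(n^(13/4)). The integral is n^(1 + 13/4) / (1 + 13/4) = n^((13+4)/4) / ((13+4)/4) = (4/17) · n^(17/4).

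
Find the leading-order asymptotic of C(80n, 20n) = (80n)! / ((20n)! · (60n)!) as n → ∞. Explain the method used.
C(80n, 20n) ~ (256/27)^(20n) · sqrt(2/(3π·20n))

Write N = 20n. Apply Stirling to each factorial:
  (4N)! ~ sqrt(2π·4N) · (4N/e)^(4N),
  N! ~ sqrt(2π N) · (N/e)^N,
  (3N)! ~ sqrt(2π·3N) · (3N/e)^(3N).
The exponential factors combine to (4N)^(4N) / (N^N · (3N)^(3N)) = 4^(4N)/3^(3N) = (4^4/3^3)^N = (256/27)^N.
The square-root prefactors combine to sqrt(2π·4N) / (sqrt(2π N)·sqrt(2π·3N)) = sqrt(4 / (2π·3·N)) = sqrt(2/(3π·20n)).
Substituting N = 20n: C(80n, 20n) ~ (256/27)^(20n) · sqrt(2/(3π·20n)).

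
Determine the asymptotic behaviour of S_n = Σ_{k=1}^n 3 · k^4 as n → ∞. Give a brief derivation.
S_n ~ 3 · n^5 / 5

By integral comparison (Euler-Maclaurin), Σ_{k=1}^n 3 · k^4 = 3 · ∫_0^n x^4 dx + O(n^4) = 3 · n^5/5 + O(n^4). (Equivalently, Faulhaber's formula gives the same leading term.)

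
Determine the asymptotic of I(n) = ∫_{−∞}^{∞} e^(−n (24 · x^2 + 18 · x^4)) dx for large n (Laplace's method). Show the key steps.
I(n) ~ sqrt(π/(24n))

φ(x) = 24 · x^2 + 18 · x^4 has its unique global minimum at x* = 0 (since φ'(x) = 48x + 72x^3 = 0 only at x = 0 for real x with both coefficients positive, and φ → ∞ as |x| → ∞). At x* = 0, φ(0) = 0 and φ''(0) = 48. Laplace's method then gives
  I(n) ~ sqrt(2π / (n · φ''(0))) · e^(−n φ(0)) = sqrt(2π / (48n)) = sqrt(π/(24n)).
The 18 · x^4 term contributes only at subleading order (an O(1/n) relative correction).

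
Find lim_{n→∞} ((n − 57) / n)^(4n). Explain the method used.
lim = e^(−228)

Rewrite as (1 − 57/n)^(4n). By the standard limit (1 + x/n)^n → e^x, we have (1 − 57/n)^n → e^(−57), and raising to the 4th power gives e^(−228).
More precisely, ln[(1 − 57/n)^(4n)] = 4n · ln(1 − 57/n) = 4n · (-57/n + O(1/n^2)) = -228 + O(1/n) → -228.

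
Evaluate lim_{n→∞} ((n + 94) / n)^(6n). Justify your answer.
lim = e^564

Rewrite as (1 + 94/n)^(6n). By the standard limit (1 + x/n)^n → e^x, we have (1 + 94/n)^n → e^94, and raising to the 6th power gives e^564.
More precisely, ln[(1 + 94/n)^(6n)] = 6n · ln(1 + 94/n) = 6n · (94/n + O(1/n^2)) = 564 + O(1/n) → 564.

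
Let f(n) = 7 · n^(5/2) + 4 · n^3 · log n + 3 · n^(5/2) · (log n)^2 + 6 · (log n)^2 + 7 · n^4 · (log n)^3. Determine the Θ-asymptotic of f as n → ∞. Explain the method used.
f(n) ∈ Θ(n^4 · (log n)^3)

Compare the terms by growth order. For large n, n^a · (log n)^b dominates n^a' · (log n)^b' iff a > a', or (a = a' and b > b'). Ranking the 5 terms shows the dominant one is 7 · n^4 · (log n)^3. Hence f(n) ∈ Θ(n^4 · (log n)^3).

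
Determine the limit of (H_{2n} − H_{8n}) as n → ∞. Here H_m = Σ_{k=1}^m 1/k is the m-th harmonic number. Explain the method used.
lim = ln(2/8) = −ln 4

Euler-Maclaurin gives H_m = ln m + γ + 1/(2m) + O(1/m^2). The γ and O(1/m) terms cancel in the difference:
  H_{2n} − H_{8n} = ln(2n) − ln(8n) + O(1/n) = ln(2/8) + O(1/n).
Hence the limit is ln(2/8) = −ln 4.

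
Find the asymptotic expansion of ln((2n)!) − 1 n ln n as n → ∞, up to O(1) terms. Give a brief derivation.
ln((2n)!) − 1 n ln n = n ln n + 2(ln 2 − 1) n + (1/2) ln(2π·2n) + O(1/n)

Stirling: ln((2n)!) = 2n ln(2n) − 2n + (1/2) ln(2π·2n) + O(1/n).
Expand 2n ln(2n) = 2n (ln n + ln 2) = 2n ln n + 2n ln 2.
Subtract 1n ln n: leading term is (2 − 1) n ln n = n ln n. The next term is 2n ln 2 − 2n = 2(ln 2 − 1) n. Then the (1/2) ln(2π·2n) correction.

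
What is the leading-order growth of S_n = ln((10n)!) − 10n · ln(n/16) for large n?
S_n ~ 10n · (ln 160 − 1) + O(ln n)

Stirling: ln((10n)!) = 10n ln(10n) − 10n + O(ln n).
  S_n = 10n ln(10n) − 10n − 10n ln(n/16) + O(ln n)
      = 10n ln(10n) − 10n ln n + 10n ln 16 − 10n + O(ln n)
      = 10n ln 10 + 10n ln 16 − 10n + O(ln n)
      = 10n (ln 160 − 1) + O(ln n).
Numerically ln(160) − 1 ≈ 4.0752.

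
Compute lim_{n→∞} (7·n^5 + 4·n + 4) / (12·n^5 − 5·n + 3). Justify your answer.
lim = 7/12

For large n the leading n^5 terms dominate both numerator and denominator. Dividing top and bottom by n^5, every other term tends to 0, leaving 7/12.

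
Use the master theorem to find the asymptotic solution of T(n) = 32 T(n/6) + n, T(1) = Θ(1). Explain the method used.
T(n) = Θ(n^(log_6 32))

Master theorem: compare f(n) = n to n^(log_6 32) where log_6 32 ≈ 1.934. Since 1 < log_6 32, we have f(n) = O(n^(log_6 32 − ε)) for some ε > 0 — Case 1. Hence T(n) = Θ(n^(log_6 32)).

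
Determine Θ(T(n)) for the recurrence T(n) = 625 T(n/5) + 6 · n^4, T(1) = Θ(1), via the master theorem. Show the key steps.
T(n) = Θ(n^4 log n)

log_5 625 = 4, and f(n) = 6 · n^4 = Θ(n^(log_5 625)). This is Case 2 of the master theorem: T(n) = Θ(f(n) · log n) = Θ(n^4 log n).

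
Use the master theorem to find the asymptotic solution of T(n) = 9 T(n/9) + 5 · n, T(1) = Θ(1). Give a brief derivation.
T(n) = Θ(n log n)

log_9 9 = 1, and f(n) = 5 · n = Θ(n^(log_9 9)). This is Case 2 of the master theorem: T(n) = Θ(f(n) · log n) = Θ(n log n).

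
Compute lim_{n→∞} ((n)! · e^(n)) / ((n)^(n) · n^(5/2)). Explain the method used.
lim = 0

Stirling: (n)! ~ sqrt(2π·n) · (n/e)^(n). Hence
  (n)! · e^(n) / (n)^(n) ~ sqrt(2π·n).
Dividing by n^(5/2): sqrt(2π·n) / n^(5/2) = sqrt(2π) · n^((1−5)/2), so the expression behaves like sqrt(2π) · n^((1−5)/2) → 0.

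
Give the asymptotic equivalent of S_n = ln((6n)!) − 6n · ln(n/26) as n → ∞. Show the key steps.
S_n ~ 6n · (ln 156 − 1) + O(ln n)

Stirling: ln((6n)!) = 6n ln(6n) − 6n + O(ln n).
  S_n = 6n ln(6n) − 6n − 6n ln(n/26) + O(ln n)
      = 6n ln(6n) − 6n ln n + 6n ln 26 − 6n + O(ln n)
      = 6n ln 6 + 6n ln 26 − 6n + O(ln n)
      = 6n (ln 156 − 1) + O(ln n).
Numerically ln(156) − 1 ≈ 4.0499.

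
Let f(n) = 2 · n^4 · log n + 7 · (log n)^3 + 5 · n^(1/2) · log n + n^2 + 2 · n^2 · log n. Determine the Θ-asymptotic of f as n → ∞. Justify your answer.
f(n) ∈ Θ(n^4 · log n)

Compare the terms by growth order. For large n, n^a · (log n)^b dominates n^a' · (log n)^b' iff a > a', or (a = a' and b > b'). Ranking the 5 terms shows the dominant one is 2 · n^4 · log n. Hence f(n) ∈ Θ(n^4 · log n).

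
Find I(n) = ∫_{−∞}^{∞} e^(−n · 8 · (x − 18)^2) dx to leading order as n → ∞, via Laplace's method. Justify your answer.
I(n) = sqrt(π/(8n))

Here φ(x) = 8 · (x − 18)^2 has its unique minimum at x* = 18 with φ(x*) = 0 and φ''(x*) = 16. Laplace's method gives
  I(n) ~ e^(−n φ(x*)) · sqrt(2π / (n · φ''(x*))) = sqrt(2π / (16n)) = sqrt(π/(8n)).
This is exact: substituting u = (x − 18)·sqrt(8n) gives I(n) = (1/sqrt(8n)) ∫_{−∞}^{∞} e^(−u^2) du = sqrt(π/(8n)).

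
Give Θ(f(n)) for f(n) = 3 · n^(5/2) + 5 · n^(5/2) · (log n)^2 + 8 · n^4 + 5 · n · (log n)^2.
f(n) ∈ Θ(n^4)

Compare the terms by growth order. For large n, n^a · (log n)^b dominates n^a' · (log n)^b' iff a > a', or (a = a' and b > b'). Ranking the 4 terms shows the dominant one is 8 · n^4. Hence f(n) ∈ Θ(n^4).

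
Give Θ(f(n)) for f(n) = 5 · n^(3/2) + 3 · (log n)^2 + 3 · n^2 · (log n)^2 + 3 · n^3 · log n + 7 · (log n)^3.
f(n) ∈ Θ(n^3 · log n)

Compare the terms by growth order. For large n, n^a · (log n)^b dominates n^a' · (log n)^b' iff a > a', or (a = a' and b > b'). Ranking the 5 terms shows the dominant one is 3 · n^3 · log n. Hence f(n) ∈ Θ(n^3 · log n).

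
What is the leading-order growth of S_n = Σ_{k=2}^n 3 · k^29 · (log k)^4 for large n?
S_n ~ n^30 · (log n)^4 / 10

By integral comparison, S_n = ∫_1^n 3 · x^29 · (log x)^4 dx + O(n^29 · (log n)^4). For the integral, the leading term of ∫_1^n x^29 (log x)^4 dx is n^30/30 · (log n)^4 (by repeated integration by parts; each step lowers the log-exponent and produces a relatively O(1/log n) correction). Hence S_n ~ n^30 · (log n)^4 / 10.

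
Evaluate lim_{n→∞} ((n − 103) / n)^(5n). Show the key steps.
lim = e^(−515)

Rewrite as (1 − 103/n)^(5n). By the standard limit (1 + x/n)^n → e^x, we have (1 − 103/n)^n → e^(−103), and raising to the 5th power gives e^(−515).
More precisely, ln[(1 − 103/n)^(5n)] = 5n · ln(1 − 103/n) = 5n · (-103/n + O(1/n^2)) = -515 + O(1/n) → -515.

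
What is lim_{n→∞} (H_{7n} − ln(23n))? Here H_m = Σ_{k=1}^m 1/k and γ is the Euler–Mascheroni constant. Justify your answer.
lim = ln(7/23) + γ

By Euler-Maclaurin, H_m = ln m + γ + O(1/m). So
  H_{7n} − ln(23n) = ln(7n) + γ − ln(23n) + O(1/n)
                       = ln(7/23) + γ + O(1/n).
Hence the limit is ln(7/23) + γ.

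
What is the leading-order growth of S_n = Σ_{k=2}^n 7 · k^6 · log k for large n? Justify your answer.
S_n ~ n^7 log n − n^7 / 7

By integral comparison, S_n = ∫_1^n 7 · x^6 · log x dx + O(n^6 · log n). For the integral, ∫ x^6 log x dx = n^7 log n / 7 − n^7/49 (integration by parts). Hence S_n ~ n^7 log n − n^7 / 7.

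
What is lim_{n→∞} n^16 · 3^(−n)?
lim = 0

Exponentials with base > 1 dominate every fixed polynomial: for any fixed c, n^c / 3^n → 0 as n → ∞ (e.g. by the ratio test, or by writing 3^n = e^(n ln 3) and noting e^(n ln 3) / n^c → ∞). Hence n^16 · 3^(−n) = n^16 / 3^n → 0.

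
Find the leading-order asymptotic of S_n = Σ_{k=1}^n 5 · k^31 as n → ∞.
S_n ~ 5 · n^32 / 32

By integral comparison (Euler-Maclaurin), Σ_{k=1}^n 5 · k^31 = 5 · ∫_0^n x^31 dx + O(n^31) = 5 · n^32/32 + O(n^31). (Equivalently, Faulhaber's formula gives the same leading term.)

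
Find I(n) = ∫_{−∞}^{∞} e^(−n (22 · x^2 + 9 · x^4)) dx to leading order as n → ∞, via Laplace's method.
I(n) ~ sqrt(π/(22n))

φ(x) = 22 · x^2 + 9 · x^4 has its unique global minimum at x* = 0 (since φ'(x) = 44x + 36x^3 = 0 only at x = 0 for real x with both coefficients positive, and φ → ∞ as |x| → ∞). At x* = 0, φ(0) = 0 and φ''(0) = 44. Laplace's method then gives
  I(n) ~ sqrt(2π / (n · φ''(0))) · e^(−n φ(0)) = sqrt(2π / (44n)) = sqrt(π/(22n)).
The 9 · x^4 term contributes only at subleading order (an O(1/n) relative correction).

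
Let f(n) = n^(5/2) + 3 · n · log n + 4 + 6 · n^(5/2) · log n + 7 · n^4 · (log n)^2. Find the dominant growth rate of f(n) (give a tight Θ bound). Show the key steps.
f(n) ∈ Θ(n^4 · (log n)^2)

Compare the terms by growth order. For large n, n^a · (log n)^b dominates n^a' · (log n)^b' iff a > a', or (a = a' and b > b'). Ranking the 5 terms shows the dominant one is 7 · n^4 · (log n)^2. Hence f(n) ∈ Θ(n^4 · (log n)^2).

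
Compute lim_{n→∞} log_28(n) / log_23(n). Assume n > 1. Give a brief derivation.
lim = ln(23) / ln(28) = log_28(23)

Change of base: log_28(n) = ln n / ln 28 and log_23(n) = ln n / ln 23. The ratio is (ln n / ln 28) · (ln 23 / ln n) = ln 23 / ln 28, a constant independent of n. So the limit is ln 23 / ln 28 = log_28(23).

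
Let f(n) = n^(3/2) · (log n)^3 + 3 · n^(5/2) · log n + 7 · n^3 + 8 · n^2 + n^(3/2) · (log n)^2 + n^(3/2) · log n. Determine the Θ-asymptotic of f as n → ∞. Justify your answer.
f(n) ∈ Θ(n^3)

Compare the terms by growth order. For large n, n^a · (log n)^b dominates n^a' · (log n)^b' iff a > a', or (a = a' and b > b'). Ranking the 6 terms shows the dominant one is 7 · n^3. Hence f(n) ∈ Θ(n^3).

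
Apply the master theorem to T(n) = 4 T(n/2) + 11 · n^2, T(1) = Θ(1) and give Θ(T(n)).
T(n) = Θ(n^2 log n)

log_2 4 = 2, and f(n) = 11 · n^2 = Θ(n^(log_2 4)). This is Case 2 of the master theorem: T(n) = Θ(f(n) · log n) = Θ(n^2 log n).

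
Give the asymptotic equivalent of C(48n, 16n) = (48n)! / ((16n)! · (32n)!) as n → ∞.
C(48n, 16n) ~ (27/4)^(16n) · sqrt(3/(4π·16n))

Write N = 16n. Apply Stirling to each factorial:
  (3N)! ~ sqrt(2π·3N) · (3N/e)^(3N),
  N! ~ sqrt(2π N) · (N/e)^N,
  (2N)! ~ sqrt(2π·2N) · (2N/e)^(2N).
The exponential factors combine to (3N)^(3N) / (N^N · (2N)^(2N)) = 3^(3N)/2^(2N) = (3^3/2^2)^N = (27/4)^N.
The square-root prefactors combine to sqrt(2π·3N) / (sqrt(2π N)·sqrt(2π·2N)) = sqrt(3 / (2π·2·N)) = sqrt(3/(4π·16n)).
Substituting N = 16n: C(48n, 16n) ~ (27/4)^(16n) · sqrt(3/(4π·16n)).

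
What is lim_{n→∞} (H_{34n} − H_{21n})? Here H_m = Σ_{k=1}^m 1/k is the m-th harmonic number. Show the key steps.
lim = ln(34/21)

Euler-Maclaurin gives H_m = ln m + γ + 1/(2m) + O(1/m^2). The γ and O(1/m) terms cancel in the difference:
  H_{34n} − H_{21n} = ln(34n) − ln(21n) + O(1/n) = ln(34/21) + O(1/n).
Hence the limit is ln(34/21).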